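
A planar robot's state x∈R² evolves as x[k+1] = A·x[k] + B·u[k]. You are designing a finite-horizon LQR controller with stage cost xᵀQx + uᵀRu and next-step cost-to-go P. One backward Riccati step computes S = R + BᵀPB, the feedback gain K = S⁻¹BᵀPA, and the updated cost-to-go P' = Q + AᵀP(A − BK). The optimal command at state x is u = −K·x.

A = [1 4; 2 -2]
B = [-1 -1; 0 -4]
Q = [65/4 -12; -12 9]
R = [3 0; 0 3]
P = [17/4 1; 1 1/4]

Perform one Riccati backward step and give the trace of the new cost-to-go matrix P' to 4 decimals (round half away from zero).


BᵀP = [-4.2500 -1.0000; -8.2500 -2.0000]
S = R + BᵀPB = [3 0; 0 3] + [4.2500 8.2500; 8.2500 16.2500] = [7.2500 8.2500; 8.2500 19.2500]
BᵀPA = [-6.2500 -15.0000; -12.2500 -29.0000]
K = S⁻¹·BᵀPA = [-0.2692 -0.6923; -0.5210 -1.2098]
A−BK = [0.2098 2.0979; -0.0839 -6.8392]
AᵀP(A−BK) = [1.1853 2.8531; 2.8531 7.5315]
P' = Q + AᵀP(A−BK) = [17.4353 -9.1469; -9.1469 16.5315]
tr(P') = 33.9668

33.9668


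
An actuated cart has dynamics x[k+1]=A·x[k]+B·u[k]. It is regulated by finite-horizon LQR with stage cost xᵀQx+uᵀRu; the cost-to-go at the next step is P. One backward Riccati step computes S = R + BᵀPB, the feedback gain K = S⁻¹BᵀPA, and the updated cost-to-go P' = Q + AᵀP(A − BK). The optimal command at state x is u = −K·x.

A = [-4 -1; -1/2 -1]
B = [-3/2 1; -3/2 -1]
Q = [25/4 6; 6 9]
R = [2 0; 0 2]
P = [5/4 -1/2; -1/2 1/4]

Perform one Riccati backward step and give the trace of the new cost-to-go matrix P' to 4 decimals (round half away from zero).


BᵀP = [-1.1250 0.3750; 1.7500 -0.7500]
S = R + BᵀPB = [2 0; 0 2] + [1.1250 -1.5000; -1.5000 2.5000] = [3.1250 -1.5000; -1.5000 4.5000]
BᵀPA = [4.3125 0.7500; -6.6250 -1.0000]
K = S⁻¹·BᵀPA = [0.8016 0.1587; -1.2050 -0.1693]
A−BK = [-1.5926 -0.5926; -0.5026 -0.9312]
AᵀP(A−BK) = [6.6224 1.0688; 1.0688 0.2116]
P' = Q + AᵀP(A−BK) = [12.8724 7.0688; 7.0688 9.2116]
tr(P') = 22.0840

22.0840


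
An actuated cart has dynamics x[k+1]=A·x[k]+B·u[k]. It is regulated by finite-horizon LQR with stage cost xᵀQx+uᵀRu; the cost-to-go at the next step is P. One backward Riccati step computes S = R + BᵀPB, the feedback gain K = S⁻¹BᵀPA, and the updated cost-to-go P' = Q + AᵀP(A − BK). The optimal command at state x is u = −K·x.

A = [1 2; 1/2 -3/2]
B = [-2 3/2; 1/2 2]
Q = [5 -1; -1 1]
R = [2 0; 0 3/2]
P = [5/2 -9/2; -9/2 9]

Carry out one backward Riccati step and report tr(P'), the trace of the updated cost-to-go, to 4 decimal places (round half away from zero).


9.2762

BᵀP = [-7.2500 13.5000; -5.2500 11.2500]
S = R + BᵀPB = [2 0; 0 3/2] + [21.2500 16.1250; 16.1250 14.6250] = [23.2500 16.1250; 16.1250 16.1250]
BᵀPA = [-0.5000 -34.7500; 0.3750 -27.3750]
K = S⁻¹·BᵀPA = [-0.1228 -1.0351; 0.1461 -0.6626]
A−BK = [0.5353 0.9237; 0.2693 0.3427]
AᵀP(A−BK) = [0.1338 0.2309; 0.2309 3.1424]
P' = Q + AᵀP(A−BK) = [5.1338 -0.7691; -0.7691 4.1424]
tr(P') = 9.2762


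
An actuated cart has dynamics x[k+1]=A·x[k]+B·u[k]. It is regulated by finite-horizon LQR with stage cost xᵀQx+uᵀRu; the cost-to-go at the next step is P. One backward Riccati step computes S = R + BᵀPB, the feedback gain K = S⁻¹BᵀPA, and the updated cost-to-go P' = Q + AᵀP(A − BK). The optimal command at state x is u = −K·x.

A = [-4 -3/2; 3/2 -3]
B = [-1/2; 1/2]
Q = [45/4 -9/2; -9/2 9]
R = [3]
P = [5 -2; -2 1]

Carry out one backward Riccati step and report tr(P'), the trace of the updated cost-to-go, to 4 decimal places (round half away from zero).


BᵀP = [-3.5000 1.5000]
S = R + BᵀPB = [3] + [2.5000] = [5.5000]
BᵀPA = [16.2500 0.7500]
K = S⁻¹·BᵀPA = [2.9545 0.1364]
A−BK = [-2.5227 -1.4318; 0.0227 -3.0682]
AᵀP(A−BK) = [58.2386 3.7841; 3.7841 2.1477]
P' = Q + AᵀP(A−BK) = [69.4886 -0.7159; -0.7159 11.1477]
tr(P') = 80.6364

80.6364


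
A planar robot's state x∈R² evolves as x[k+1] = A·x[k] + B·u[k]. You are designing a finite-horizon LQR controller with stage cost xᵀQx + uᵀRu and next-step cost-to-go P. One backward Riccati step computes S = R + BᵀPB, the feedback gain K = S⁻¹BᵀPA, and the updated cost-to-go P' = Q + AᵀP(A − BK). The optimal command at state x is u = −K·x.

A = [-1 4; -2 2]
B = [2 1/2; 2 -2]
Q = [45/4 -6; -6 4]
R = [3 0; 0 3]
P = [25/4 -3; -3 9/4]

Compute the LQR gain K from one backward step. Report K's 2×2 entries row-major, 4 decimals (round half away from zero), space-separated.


BᵀP = [6.5000 -1.5000; 9.1250 -6.0000]
S = R + BᵀPB = [3 0; 0 3] + [10.0000 6.2500; 6.2500 16.5625] = [13.0000 6.2500; 6.2500 19.5625]
BᵀPA = [-3.5000 23.0000; 2.8750 24.5000]
K = S⁻¹·BᵀPA = [-0.4016 1.3789; 0.2753 0.8118]
A−BK = [-0.3345 0.8362; -0.6463 0.8659]
AᵀP(A−BK) = [1.0531 -1.5078; -1.5078 9.3946]
P' = Q + AᵀP(A−BK) = [12.3031 -7.5078; -7.5078 13.3946]
tr(P') = 25.6977

-0.4016 1.3789 0.2753 0.8118


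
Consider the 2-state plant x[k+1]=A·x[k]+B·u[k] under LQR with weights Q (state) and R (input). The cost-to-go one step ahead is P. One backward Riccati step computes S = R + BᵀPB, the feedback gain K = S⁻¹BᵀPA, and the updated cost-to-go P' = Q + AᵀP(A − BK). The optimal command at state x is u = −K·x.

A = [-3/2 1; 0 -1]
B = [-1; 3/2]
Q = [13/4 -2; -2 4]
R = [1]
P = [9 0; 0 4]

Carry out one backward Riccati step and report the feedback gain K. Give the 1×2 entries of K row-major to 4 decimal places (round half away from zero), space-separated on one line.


0.7105 -0.7895

BᵀP = [-9.0000 6.0000]
S = R + BᵀPB = [1] + [18.0000] = [19.0000]
BᵀPA = [13.5000 -15.0000]
K = S⁻¹·BᵀPA = [0.7105 -0.7895]
A−BK = [-0.7895 0.2105; -1.0658 0.1842]
AᵀP(A−BK) = [10.6579 -2.8421; -2.8421 1.1579]
P' = Q + AᵀP(A−BK) = [13.9079 -4.8421; -4.8421 5.1579]
tr(P') = 19.0658


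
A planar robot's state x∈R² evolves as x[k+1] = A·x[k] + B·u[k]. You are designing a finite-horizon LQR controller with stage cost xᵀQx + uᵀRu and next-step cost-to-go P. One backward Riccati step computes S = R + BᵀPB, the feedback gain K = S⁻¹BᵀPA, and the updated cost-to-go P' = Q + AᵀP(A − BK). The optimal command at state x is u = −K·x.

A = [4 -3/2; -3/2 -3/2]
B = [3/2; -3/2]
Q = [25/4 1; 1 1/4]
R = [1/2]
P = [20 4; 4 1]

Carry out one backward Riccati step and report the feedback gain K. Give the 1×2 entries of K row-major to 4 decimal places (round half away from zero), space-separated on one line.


3.0000 -1.4370

BᵀP = [24.0000 4.5000]
S = R + BᵀPB = [1/2] + [29.2500] = [29.7500]
BᵀPA = [89.2500 -42.7500]
K = S⁻¹·BᵀPA = [3.0000 -1.4370]
A−BK = [-0.5000 0.6555; 3.0000 -3.6555]
AᵀP(A−BK) = [6.5000 -4.5000; -4.5000 3.8193]
P' = Q + AᵀP(A−BK) = [12.7500 -3.5000; -3.5000 4.0693]
tr(P') = 16.8193


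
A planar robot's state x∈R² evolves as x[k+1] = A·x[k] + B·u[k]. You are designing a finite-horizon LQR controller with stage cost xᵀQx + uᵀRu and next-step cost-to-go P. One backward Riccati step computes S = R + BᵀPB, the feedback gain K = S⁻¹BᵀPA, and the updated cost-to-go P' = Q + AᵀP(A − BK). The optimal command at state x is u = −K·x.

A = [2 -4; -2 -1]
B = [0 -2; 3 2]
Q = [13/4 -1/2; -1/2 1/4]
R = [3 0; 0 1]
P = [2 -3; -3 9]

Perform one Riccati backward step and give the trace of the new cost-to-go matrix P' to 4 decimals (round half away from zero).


BᵀP = [-9.0000 27.0000; -10.0000 24.0000]
S = R + BᵀPB = [3 0; 0 1] + [81.0000 72.0000; 72.0000 68.0000] = [84.0000 72.0000; 72.0000 69.0000]
BᵀPA = [-72.0000 9.0000; -68.0000 16.0000]
K = S⁻¹·BᵀPA = [-0.1176 -0.8676; -0.8627 1.1373]
A−BK = [0.2745 -1.7255; 0.0784 -0.6716]
AᵀP(A−BK) = [0.8627 -1.1373; -1.1373 6.6127]
P' = Q + AᵀP(A−BK) = [4.1127 -1.6373; -1.6373 6.8627]
tr(P') = 10.9755

10.9755


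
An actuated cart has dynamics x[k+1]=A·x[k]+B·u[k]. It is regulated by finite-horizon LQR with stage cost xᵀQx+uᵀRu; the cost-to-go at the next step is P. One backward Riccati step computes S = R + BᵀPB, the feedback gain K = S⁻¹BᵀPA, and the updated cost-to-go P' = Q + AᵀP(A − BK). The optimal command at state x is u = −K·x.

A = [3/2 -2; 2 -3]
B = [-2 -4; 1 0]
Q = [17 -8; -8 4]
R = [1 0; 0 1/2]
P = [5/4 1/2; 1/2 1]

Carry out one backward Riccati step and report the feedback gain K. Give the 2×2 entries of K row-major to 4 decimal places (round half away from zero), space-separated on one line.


BᵀP = [-2.0000 0.0000; -5.0000 -2.0000]
S = R + BᵀPB = [1 0; 0 1/2] + [4.0000 8.0000; 8.0000 20.0000] = [5.0000 8.0000; 8.0000 20.5000]
BᵀPA = [-3.0000 4.0000; -11.5000 16.0000]
K = S⁻¹·BᵀPA = [0.7922 -1.1948; -0.8701 1.2468]
A−BK = [-0.3961 0.5974; 1.2078 -1.8052]
AᵀP(A−BK) = [2.1826 -3.2468; -3.2468 4.8312]
P' = Q + AᵀP(A−BK) = [19.1826 -11.2468; -11.2468 8.8312]
tr(P') = 28.0138

0.7922 -1.1948 -0.8701 1.2468


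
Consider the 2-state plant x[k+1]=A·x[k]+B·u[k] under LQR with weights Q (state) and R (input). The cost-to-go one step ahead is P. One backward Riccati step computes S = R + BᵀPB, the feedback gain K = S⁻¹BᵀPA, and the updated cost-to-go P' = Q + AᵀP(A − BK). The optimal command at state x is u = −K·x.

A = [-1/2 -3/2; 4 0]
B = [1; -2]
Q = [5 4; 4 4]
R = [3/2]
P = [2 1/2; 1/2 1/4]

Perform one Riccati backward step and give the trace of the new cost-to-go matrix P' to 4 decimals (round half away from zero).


BᵀP = [1.0000 0.0000]
S = R + BᵀPB = [3/2] + [1.0000] = [2.5000]
BᵀPA = [-0.5000 -1.5000]
K = S⁻¹·BᵀPA = [-0.2000 -0.6000]
A−BK = [-0.3000 -0.9000; 3.6000 -1.2000]
AᵀP(A−BK) = [2.4000 -1.8000; -1.8000 3.6000]
P' = Q + AᵀP(A−BK) = [7.4000 2.2000; 2.2000 7.6000]
tr(P') = 15.0000

15.0000


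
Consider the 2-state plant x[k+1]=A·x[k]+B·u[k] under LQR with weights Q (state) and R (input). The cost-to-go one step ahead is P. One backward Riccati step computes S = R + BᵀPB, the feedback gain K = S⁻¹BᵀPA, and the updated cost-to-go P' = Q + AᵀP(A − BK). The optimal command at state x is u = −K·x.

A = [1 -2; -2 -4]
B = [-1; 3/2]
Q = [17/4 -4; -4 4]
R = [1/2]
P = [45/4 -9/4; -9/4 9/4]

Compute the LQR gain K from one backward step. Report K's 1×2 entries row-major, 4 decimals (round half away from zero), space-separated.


-1.0981 0.2865

BᵀP = [-14.6250 5.6250]
S = R + BᵀPB = [1/2] + [23.0625] = [23.5625]
BᵀPA = [-25.8750 6.7500]
K = S⁻¹·BᵀPA = [-1.0981 0.2865]
A−BK = [-0.0981 -1.7135; -0.3528 -4.4297]
AᵀP(A−BK) = [0.8355 2.9125; 2.9125 43.0663]
P' = Q + AᵀP(A−BK) = [5.0855 -1.0875; -1.0875 47.0663]
tr(P') = 52.1519


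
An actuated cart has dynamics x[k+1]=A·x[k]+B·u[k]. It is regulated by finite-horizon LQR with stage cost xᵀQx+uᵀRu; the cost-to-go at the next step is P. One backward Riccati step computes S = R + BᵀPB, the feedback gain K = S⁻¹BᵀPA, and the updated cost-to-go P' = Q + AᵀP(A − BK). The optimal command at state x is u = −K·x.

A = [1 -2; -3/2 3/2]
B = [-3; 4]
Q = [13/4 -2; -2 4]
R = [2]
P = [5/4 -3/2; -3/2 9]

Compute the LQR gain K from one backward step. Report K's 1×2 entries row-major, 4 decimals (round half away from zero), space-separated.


BᵀP = [-9.7500 40.5000]
S = R + BᵀPB = [2] + [191.2500] = [193.2500]
BᵀPA = [-70.5000 80.2500]
K = S⁻¹·BᵀPA = [-0.3648 0.4153]
A−BK = [-0.0944 -0.7542; -0.0408 -0.1611]
AᵀP(A−BK) = [0.2807 -0.2238; -0.2238 0.9250]
P' = Q + AᵀP(A−BK) = [3.5307 -2.2238; -2.2238 4.9250]
tr(P') = 8.4557

-0.3648 0.4153


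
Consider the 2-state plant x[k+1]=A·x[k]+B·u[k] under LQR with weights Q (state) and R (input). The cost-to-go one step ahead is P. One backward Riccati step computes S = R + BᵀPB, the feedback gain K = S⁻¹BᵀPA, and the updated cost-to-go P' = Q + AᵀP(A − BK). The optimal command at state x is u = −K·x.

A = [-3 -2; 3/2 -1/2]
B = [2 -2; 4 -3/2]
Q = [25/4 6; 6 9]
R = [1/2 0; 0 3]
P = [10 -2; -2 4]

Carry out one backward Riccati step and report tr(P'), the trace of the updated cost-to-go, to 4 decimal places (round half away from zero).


42.4573

BᵀP = [12.0000 12.0000; -17.0000 -2.0000]
S = R + BᵀPB = [1/2 0; 0 3] + [72.0000 -42.0000; -42.0000 37.0000] = [72.5000 -42.0000; -42.0000 40.0000]
BᵀPA = [-18.0000 -30.0000; 48.0000 35.0000]
K = S⁻¹·BᵀPA = [1.1408 0.2377; 2.3979 1.1246]
A−BK = [-0.4859 -0.2262; 0.5335 0.2361]
AᵀP(A−BK) = [22.4366 10.2993; 10.2993 4.7707]
P' = Q + AᵀP(A−BK) = [28.6866 16.2993; 16.2993 13.7707]
tr(P') = 42.4573


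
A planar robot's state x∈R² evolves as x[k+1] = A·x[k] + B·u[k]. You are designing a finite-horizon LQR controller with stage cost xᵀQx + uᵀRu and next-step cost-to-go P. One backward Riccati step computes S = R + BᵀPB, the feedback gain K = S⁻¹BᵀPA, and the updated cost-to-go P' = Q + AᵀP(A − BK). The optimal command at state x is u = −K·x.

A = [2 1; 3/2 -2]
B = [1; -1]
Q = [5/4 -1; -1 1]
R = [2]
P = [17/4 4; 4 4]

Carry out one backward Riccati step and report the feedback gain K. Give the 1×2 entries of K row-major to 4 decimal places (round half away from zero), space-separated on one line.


BᵀP = [0.2500 0.0000]
S = R + BᵀPB = [2] + [0.2500] = [2.2500]
BᵀPA = [0.5000 0.2500]
K = S⁻¹·BᵀPA = [0.2222 0.1111]
A−BK = [1.7778 0.8889; 1.7222 -1.8889]
AᵀP(A−BK) = [49.8889 -13.5556; -13.5556 4.2222]
P' = Q + AᵀP(A−BK) = [51.1389 -14.5556; -14.5556 5.2222]
tr(P') = 56.3611

0.2222 0.1111


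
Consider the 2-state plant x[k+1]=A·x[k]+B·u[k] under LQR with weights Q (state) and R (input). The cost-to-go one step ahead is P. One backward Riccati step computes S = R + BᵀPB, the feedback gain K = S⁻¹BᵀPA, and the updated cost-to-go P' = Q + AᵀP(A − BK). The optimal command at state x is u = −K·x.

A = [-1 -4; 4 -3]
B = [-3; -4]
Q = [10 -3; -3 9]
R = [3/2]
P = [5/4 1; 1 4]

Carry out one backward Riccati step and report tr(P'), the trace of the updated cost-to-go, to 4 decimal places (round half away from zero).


33.1526

BᵀP = [-7.7500 -19.0000]
S = R + BᵀPB = [3/2] + [99.2500] = [100.7500]
BᵀPA = [-68.2500 88.0000]
K = S⁻¹·BᵀPA = [-0.6774 0.8734]
A−BK = [-3.0323 -1.3797; 1.2903 0.4938]
AᵀP(A−BK) = [11.0161 3.6129; 3.6129 3.1365]
P' = Q + AᵀP(A−BK) = [21.0161 0.6129; 0.6129 12.1365]
tr(P') = 33.1526


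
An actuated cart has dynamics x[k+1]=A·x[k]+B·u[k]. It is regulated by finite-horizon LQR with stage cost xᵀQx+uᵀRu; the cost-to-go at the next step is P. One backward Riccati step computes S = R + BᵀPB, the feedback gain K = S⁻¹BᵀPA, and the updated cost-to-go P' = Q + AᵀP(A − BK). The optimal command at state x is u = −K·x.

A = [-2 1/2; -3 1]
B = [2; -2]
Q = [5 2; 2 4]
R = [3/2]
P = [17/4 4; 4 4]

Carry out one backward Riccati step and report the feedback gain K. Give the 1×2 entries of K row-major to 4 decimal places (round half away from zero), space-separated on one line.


BᵀP = [0.5000 0.0000]
S = R + BᵀPB = [3/2] + [1.0000] = [2.5000]
BᵀPA = [-1.0000 0.2500]
K = S⁻¹·BᵀPA = [-0.4000 0.1000]
A−BK = [-1.2000 0.3000; -3.8000 1.2000]
AᵀP(A−BK) = [100.6000 -30.1500; -30.1500 9.0375]
P' = Q + AᵀP(A−BK) = [105.6000 -28.1500; -28.1500 13.0375]
tr(P') = 118.6375

-0.4000 0.1000


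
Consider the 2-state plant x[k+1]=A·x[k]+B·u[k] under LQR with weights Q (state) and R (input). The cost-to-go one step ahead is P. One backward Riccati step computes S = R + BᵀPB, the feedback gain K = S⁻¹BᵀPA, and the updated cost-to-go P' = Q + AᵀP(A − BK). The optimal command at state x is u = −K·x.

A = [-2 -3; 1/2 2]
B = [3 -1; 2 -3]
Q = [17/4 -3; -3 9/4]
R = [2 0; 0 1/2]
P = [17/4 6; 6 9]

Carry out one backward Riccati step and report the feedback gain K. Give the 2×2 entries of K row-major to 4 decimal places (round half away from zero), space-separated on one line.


BᵀP = [24.7500 36.0000; -22.2500 -33.0000]
S = R + BᵀPB = [2 0; 0 1/2] + [146.2500 -132.7500; -132.7500 121.2500] = [148.2500 -132.7500; -132.7500 121.7500]
BᵀPA = [-31.5000 -2.2500; 28.0000 0.7500]
K = S⁻¹·BᵀPA = [-0.2767 -0.4085; -0.0717 -0.4392]
A−BK = [-1.2416 -2.2138; 0.8382 1.4993]
AᵀP(A−BK) = [0.5421 0.9312; 0.9312 1.6603]
P' = Q + AᵀP(A−BK) = [4.7921 -2.0688; -2.0688 3.9103]
tr(P') = 8.7024

-0.2767 -0.4085 -0.0717 -0.4392


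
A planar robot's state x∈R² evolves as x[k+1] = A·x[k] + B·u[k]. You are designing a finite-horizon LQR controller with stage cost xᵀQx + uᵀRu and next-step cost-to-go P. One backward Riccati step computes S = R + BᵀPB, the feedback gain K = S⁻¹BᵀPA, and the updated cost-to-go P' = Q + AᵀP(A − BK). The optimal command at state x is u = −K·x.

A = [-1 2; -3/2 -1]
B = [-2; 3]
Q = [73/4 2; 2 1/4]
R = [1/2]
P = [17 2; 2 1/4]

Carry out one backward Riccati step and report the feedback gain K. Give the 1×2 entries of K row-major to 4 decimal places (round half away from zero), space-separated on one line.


0.7032 -1.1283

BᵀP = [-28.0000 -3.2500]
S = R + BᵀPB = [1/2] + [46.2500] = [46.7500]
BᵀPA = [32.8750 -52.7500]
K = S⁻¹·BᵀPA = [0.7032 -1.1283]
A−BK = [0.4064 -0.2567; -3.6096 2.3850]
AᵀP(A−BK) = [0.4445 -0.5307; -0.5307 0.7299]
P' = Q + AᵀP(A−BK) = [18.6945 1.4693; 1.4693 0.9799]
tr(P') = 19.6745


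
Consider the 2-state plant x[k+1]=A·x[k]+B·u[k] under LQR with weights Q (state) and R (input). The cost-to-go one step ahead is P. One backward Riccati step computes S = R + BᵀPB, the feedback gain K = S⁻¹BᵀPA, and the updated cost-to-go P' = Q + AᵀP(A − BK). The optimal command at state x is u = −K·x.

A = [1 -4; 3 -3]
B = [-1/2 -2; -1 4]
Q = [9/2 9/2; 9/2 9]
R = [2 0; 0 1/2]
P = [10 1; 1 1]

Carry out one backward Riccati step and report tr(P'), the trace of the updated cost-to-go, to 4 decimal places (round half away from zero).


BᵀP = [-6.0000 -1.5000; -16.0000 2.0000]
S = R + BᵀPB = [2 0; 0 1/2] + [4.5000 6.0000; 6.0000 40.0000] = [6.5000 6.0000; 6.0000 40.5000]
BᵀPA = [-10.5000 28.5000; -10.0000 58.0000]
K = S⁻¹·BᵀPA = [-1.6073 3.5479; -0.0088 0.9065]
A−BK = [0.1788 -0.4131; 1.4279 -3.0781]
AᵀP(A−BK) = [8.0358 -17.6826; -17.6826 39.3097]
P' = Q + AᵀP(A−BK) = [12.5358 -13.1826; -13.1826 48.3097]
tr(P') = 60.8454

60.8454


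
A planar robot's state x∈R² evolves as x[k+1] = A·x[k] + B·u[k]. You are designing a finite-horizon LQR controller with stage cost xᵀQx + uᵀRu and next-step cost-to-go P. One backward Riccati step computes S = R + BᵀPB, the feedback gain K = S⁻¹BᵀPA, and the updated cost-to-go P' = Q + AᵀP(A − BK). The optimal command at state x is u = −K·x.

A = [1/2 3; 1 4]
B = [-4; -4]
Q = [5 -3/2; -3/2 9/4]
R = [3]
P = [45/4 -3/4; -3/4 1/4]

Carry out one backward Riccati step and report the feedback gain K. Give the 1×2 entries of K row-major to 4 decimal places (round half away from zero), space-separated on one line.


-0.1166 -0.7239

BᵀP = [-42.0000 2.0000]
S = R + BᵀPB = [3] + [160.0000] = [163.0000]
BᵀPA = [-19.0000 -118.0000]
K = S⁻¹·BᵀPA = [-0.1166 -0.7239]
A−BK = [0.0337 0.1043; 0.5337 1.1043]
AᵀP(A−BK) = [0.0978 0.3704; 0.3704 1.8267]
P' = Q + AᵀP(A−BK) = [5.0978 -1.1296; -1.1296 4.0767]
tr(P') = 9.1745


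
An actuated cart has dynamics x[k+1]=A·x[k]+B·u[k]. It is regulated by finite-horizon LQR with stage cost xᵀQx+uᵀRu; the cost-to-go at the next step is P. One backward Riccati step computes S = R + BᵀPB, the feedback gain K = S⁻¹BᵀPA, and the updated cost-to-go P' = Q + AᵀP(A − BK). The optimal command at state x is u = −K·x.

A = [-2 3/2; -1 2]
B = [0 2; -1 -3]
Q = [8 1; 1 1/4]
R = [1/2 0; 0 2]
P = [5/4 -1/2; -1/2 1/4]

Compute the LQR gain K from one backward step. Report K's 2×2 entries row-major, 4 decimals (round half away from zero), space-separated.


-0.0597 -0.0672 -0.4030 0.1716

BᵀP = [0.5000 -0.2500; 4.0000 -1.7500]
S = R + BᵀPB = [1/2 0; 0 2] + [0.2500 1.7500; 1.7500 13.2500] = [0.7500 1.7500; 1.7500 15.2500]
BᵀPA = [-0.7500 0.2500; -6.2500 2.5000]
K = S⁻¹·BᵀPA = [-0.0597 -0.0672; -0.4030 0.1716]
A−BK = [-1.1940 1.1567; -2.2687 2.4478]
AᵀP(A−BK) = [0.6866 -0.4776; -0.4776 0.4002]
P' = Q + AᵀP(A−BK) = [8.6866 0.5224; 0.5224 0.6502]
tr(P') = 9.3368


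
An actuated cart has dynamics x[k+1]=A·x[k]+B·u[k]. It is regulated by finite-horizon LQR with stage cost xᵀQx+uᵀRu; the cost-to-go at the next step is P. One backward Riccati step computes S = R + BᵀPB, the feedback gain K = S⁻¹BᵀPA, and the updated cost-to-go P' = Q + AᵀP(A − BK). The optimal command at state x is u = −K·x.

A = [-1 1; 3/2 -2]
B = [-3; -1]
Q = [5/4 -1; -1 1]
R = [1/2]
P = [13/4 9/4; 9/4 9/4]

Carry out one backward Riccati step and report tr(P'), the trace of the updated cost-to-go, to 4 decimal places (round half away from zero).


6.2218

BᵀP = [-12.0000 -9.0000]
S = R + BᵀPB = [1/2] + [45.0000] = [45.5000]
BᵀPA = [-1.5000 6.0000]
K = S⁻¹·BᵀPA = [-0.0330 0.1319]
A−BK = [-1.0989 1.3956; 1.4670 -1.8681]
AᵀP(A−BK) = [1.5130 -1.9272; -1.9272 2.4588]
P' = Q + AᵀP(A−BK) = [2.7630 -2.9272; -2.9272 3.4588]
tr(P') = 6.2218


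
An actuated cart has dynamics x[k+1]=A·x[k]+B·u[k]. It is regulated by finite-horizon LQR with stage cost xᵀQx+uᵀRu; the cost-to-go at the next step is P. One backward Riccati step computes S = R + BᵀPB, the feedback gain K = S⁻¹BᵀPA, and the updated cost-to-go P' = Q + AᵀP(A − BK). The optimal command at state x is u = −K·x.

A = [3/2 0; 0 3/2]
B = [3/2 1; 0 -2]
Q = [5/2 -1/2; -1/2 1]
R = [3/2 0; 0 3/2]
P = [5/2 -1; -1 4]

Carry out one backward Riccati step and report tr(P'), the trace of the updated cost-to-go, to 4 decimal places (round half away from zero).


5.5179

BᵀP = [3.7500 -1.5000; 4.5000 -9.0000]
S = R + BᵀPB = [3/2 0; 0 3/2] + [5.6250 6.7500; 6.7500 22.5000] = [7.1250 6.7500; 6.7500 24.0000]
BᵀPA = [5.6250 -2.2500; 6.7500 -13.5000]
K = S⁻¹·BᵀPA = [0.7130 0.2960; 0.0807 -0.6457]
A−BK = [0.3498 0.2018; 0.1614 0.2085]
AᵀP(A−BK) = [1.0695 0.4439; 0.4439 0.9484]
P' = Q + AᵀP(A−BK) = [3.5695 -0.0561; -0.0561 1.9484]
tr(P') = 5.5179


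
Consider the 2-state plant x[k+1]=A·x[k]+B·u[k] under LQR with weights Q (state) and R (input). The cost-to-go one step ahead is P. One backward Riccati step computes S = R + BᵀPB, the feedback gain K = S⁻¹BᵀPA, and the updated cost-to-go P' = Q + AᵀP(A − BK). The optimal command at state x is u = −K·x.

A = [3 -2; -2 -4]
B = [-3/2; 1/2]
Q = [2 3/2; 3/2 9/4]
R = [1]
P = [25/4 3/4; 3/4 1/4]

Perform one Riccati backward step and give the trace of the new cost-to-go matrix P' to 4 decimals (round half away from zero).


BᵀP = [-9.0000 -1.0000]
S = R + BᵀPB = [1] + [13.0000] = [14.0000]
BᵀPA = [-25.0000 22.0000]
K = S⁻¹·BᵀPA = [-1.7857 1.5714]
A−BK = [0.3214 0.3571; -1.1071 -4.7857]
AᵀP(A−BK) = [3.6071 -2.2143; -2.2143 6.4286]
P' = Q + AᵀP(A−BK) = [5.6071 -0.7143; -0.7143 8.6786]
tr(P') = 14.2857

14.2857


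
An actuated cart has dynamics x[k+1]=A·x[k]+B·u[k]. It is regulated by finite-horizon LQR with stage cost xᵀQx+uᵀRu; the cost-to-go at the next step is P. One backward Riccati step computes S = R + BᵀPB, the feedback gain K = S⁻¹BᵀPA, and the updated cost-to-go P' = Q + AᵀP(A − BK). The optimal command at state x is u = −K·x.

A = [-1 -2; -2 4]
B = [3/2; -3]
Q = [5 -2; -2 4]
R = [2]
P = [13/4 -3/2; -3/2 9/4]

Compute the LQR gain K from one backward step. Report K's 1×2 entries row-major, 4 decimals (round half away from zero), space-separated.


0.2003 -1.2714

BᵀP = [9.3750 -9.0000]
S = R + BᵀPB = [2] + [41.0625] = [43.0625]
BᵀPA = [8.6250 -54.7500]
K = S⁻¹·BᵀPA = [0.2003 -1.2714]
A−BK = [-1.3004 -0.0929; -1.3991 0.1858]
AᵀP(A−BK) = [4.5225 -0.5341; -0.5341 3.3904]
P' = Q + AᵀP(A−BK) = [9.5225 -2.5341; -2.5341 7.3904]
tr(P') = 16.9129


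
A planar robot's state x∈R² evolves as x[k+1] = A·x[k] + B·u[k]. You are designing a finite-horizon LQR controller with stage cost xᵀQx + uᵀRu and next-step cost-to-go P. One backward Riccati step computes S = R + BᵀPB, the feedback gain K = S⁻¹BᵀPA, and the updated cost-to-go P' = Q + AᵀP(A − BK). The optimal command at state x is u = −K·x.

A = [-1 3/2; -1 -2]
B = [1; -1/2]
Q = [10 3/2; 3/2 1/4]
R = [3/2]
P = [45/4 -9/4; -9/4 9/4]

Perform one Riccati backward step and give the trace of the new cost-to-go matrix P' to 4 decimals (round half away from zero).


20.6867

BᵀP = [12.3750 -3.3750]
S = R + BᵀPB = [3/2] + [14.0625] = [15.5625]
BᵀPA = [-9.0000 25.3125]
K = S⁻¹·BᵀPA = [-0.5783 1.6265]
A−BK = [-0.4217 -0.1265; -1.2892 -1.1867]
AᵀP(A−BK) = [3.7952 1.1386; 1.1386 6.6416]
P' = Q + AᵀP(A−BK) = [13.7952 2.6386; 2.6386 6.8916]
tr(P') = 20.6867


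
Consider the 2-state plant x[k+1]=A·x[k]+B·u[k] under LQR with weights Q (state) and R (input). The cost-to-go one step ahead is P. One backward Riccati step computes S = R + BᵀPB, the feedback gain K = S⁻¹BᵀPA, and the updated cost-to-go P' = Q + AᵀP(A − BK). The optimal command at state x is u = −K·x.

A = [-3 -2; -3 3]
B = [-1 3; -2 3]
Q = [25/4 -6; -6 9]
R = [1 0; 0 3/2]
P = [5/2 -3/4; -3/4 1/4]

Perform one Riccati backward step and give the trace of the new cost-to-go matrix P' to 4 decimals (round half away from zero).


BᵀP = [-1.0000 0.2500; 5.2500 -1.5000]
S = R + BᵀPB = [1 0; 0 3/2] + [0.5000 -2.2500; -2.2500 11.2500] = [1.5000 -2.2500; -2.2500 12.7500]
BᵀPA = [2.2500 2.7500; -11.2500 -15.0000]
K = S⁻¹·BᵀPA = [0.2400 0.0933; -0.8400 -1.1600]
A−BK = [-0.2400 1.5733; 0.0000 6.6667]
AᵀP(A−BK) = [1.2600 1.7400; 1.7400 3.5933]
P' = Q + AᵀP(A−BK) = [7.5100 -4.2600; -4.2600 12.5933]
tr(P') = 20.1033

20.1033


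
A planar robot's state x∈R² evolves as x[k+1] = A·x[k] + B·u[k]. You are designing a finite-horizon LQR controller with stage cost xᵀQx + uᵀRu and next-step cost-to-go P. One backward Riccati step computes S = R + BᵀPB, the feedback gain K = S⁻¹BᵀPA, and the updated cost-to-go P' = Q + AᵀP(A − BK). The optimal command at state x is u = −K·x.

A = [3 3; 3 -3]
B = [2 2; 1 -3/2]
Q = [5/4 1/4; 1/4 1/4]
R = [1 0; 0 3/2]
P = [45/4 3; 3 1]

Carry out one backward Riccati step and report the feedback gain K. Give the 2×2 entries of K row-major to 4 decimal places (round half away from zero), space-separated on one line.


BᵀP = [25.5000 7.0000; 18.0000 4.5000]
S = R + BᵀPB = [1 0; 0 3/2] + [58.0000 40.5000; 40.5000 29.2500] = [59.0000 40.5000; 40.5000 30.7500]
BᵀPA = [97.5000 55.5000; 67.5000 40.5000]
K = S⁻¹·BᵀPA = [1.5194 0.3815; 0.1940 0.8147]
A−BK = [-0.4267 0.6078; 1.7716 -2.1595]
AᵀP(A−BK) = [3.0162 0.0679; 0.0679 2.0851]
P' = Q + AᵀP(A−BK) = [4.2662 0.3179; 0.3179 2.3351]
tr(P') = 6.6013

1.5194 0.3815 0.1940 0.8147


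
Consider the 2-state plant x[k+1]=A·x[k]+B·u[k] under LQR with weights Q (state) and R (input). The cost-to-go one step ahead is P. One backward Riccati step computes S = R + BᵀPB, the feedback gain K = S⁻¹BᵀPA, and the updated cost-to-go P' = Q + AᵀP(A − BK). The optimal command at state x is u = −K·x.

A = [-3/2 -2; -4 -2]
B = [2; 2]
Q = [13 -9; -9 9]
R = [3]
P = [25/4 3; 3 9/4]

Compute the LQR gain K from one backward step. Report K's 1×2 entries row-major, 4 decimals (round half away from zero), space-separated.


BᵀP = [18.5000 10.5000]
S = R + BᵀPB = [3] + [58.0000] = [61.0000]
BᵀPA = [-69.7500 -58.0000]
K = S⁻¹·BᵀPA = [-1.1434 -0.9508]
A−BK = [0.7869 -0.0984; -1.7131 -0.0984]
AᵀP(A−BK) = [6.3074 3.4303; 3.4303 2.8525]
P' = Q + AᵀP(A−BK) = [19.3074 -5.5697; -5.5697 11.8525]
tr(P') = 31.1598

-1.1434 -0.9508


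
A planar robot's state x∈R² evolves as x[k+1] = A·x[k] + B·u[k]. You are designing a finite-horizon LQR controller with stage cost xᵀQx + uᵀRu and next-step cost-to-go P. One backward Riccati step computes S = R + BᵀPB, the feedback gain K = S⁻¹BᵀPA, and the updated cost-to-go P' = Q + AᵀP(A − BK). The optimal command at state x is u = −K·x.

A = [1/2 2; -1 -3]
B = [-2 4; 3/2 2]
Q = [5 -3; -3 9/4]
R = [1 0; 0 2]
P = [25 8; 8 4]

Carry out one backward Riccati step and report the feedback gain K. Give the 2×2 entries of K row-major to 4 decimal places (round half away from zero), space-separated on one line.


BᵀP = [-38.0000 -10.0000; 116.0000 40.0000]
S = R + BᵀPB = [1 0; 0 2] + [61.0000 -172.0000; -172.0000 544.0000] = [62.0000 -172.0000; -172.0000 546.0000]
BᵀPA = [-9.0000 -46.0000; 18.0000 112.0000]
K = S⁻¹·BᵀPA = [-0.4260 -1.3711; -0.1012 -0.2268]
A−BK = [0.0530 0.1649; -0.1586 -0.4897]
AᵀP(A−BK) = [0.2383 0.7423; 0.7423 2.3299]
P' = Q + AᵀP(A−BK) = [5.2383 -2.2577; -2.2577 4.5799]
tr(P') = 9.8182

-0.4260 -1.3711 -0.1012 -0.2268


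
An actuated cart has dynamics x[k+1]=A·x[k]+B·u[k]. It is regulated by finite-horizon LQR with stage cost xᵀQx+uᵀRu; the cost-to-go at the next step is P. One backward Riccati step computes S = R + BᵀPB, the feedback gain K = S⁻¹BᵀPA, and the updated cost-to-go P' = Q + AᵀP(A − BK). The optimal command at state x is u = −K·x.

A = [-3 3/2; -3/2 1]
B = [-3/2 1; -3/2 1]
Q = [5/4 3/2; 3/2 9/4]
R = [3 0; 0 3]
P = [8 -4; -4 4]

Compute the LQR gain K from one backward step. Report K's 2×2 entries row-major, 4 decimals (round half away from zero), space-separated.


1.1250 -0.5625 -0.7500 0.3750

BᵀP = [-6.0000 0.0000; 4.0000 0.0000]
S = R + BᵀPB = [3 0; 0 3] + [9.0000 -6.0000; -6.0000 4.0000] = [12.0000 -6.0000; -6.0000 7.0000]
BᵀPA = [18.0000 -9.0000; -12.0000 6.0000]
K = S⁻¹·BᵀPA = [1.1250 -0.5625; -0.7500 0.3750]
A−BK = [-0.5625 0.2813; 0.9375 -0.2188]
AᵀP(A−BK) = [15.7500 -6.3750; -6.3750 2.6875]
P' = Q + AᵀP(A−BK) = [17.0000 -4.8750; -4.8750 4.9375]
tr(P') = 21.9375


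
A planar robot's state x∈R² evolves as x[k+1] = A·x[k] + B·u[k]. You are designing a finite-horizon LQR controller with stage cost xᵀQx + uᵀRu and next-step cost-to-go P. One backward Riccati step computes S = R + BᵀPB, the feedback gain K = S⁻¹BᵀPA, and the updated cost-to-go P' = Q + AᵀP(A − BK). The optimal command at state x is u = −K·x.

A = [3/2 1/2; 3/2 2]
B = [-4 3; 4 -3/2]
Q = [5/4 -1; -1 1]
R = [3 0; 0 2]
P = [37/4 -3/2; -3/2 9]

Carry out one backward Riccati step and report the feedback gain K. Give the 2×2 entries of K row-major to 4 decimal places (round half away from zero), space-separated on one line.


0.8291 0.8615 1.4890 1.2135

BᵀP = [-43.0000 42.0000; 30.0000 -18.0000]
S = R + BᵀPB = [3 0; 0 2] + [340.0000 -192.0000; -192.0000 117.0000] = [343.0000 -192.0000; -192.0000 119.0000]
BᵀPA = [-1.5000 62.5000; 18.0000 -21.0000]
K = S⁻¹·BᵀPA = [0.8291 0.8615; 1.4890 1.2135]
A−BK = [0.3495 0.3055; 0.4170 0.3743]
AᵀP(A−BK) = [8.7543 7.7616; 7.7616 6.9526]
P' = Q + AᵀP(A−BK) = [10.0043 6.7616; 6.7616 7.9526]
tr(P') = 17.9568


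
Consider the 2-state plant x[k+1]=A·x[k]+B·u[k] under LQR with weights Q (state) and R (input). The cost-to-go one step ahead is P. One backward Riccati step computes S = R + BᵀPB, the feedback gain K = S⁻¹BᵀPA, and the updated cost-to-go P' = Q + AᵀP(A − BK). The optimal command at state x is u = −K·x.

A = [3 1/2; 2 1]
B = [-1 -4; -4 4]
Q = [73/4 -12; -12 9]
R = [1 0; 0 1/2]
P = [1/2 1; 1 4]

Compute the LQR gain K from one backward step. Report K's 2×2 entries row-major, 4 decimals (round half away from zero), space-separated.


-0.8888 -0.2719 -0.3566 -0.0147

BᵀP = [-4.5000 -17.0000; 2.0000 12.0000]
S = R + BᵀPB = [1 0; 0 1/2] + [72.5000 -50.0000; -50.0000 40.0000] = [73.5000 -50.0000; -50.0000 40.5000]
BᵀPA = [-47.5000 -19.2500; 30.0000 13.0000]
K = S⁻¹·BᵀPA = [-0.8888 -0.2719; -0.3566 -0.0147]
A−BK = [0.6848 0.1694; -0.1290 -0.0288]
AᵀP(A−BK) = [0.9780 0.2756; 0.2756 0.0819]
P' = Q + AᵀP(A−BK) = [19.2280 -11.7244; -11.7244 9.0819]
tr(P') = 28.3099


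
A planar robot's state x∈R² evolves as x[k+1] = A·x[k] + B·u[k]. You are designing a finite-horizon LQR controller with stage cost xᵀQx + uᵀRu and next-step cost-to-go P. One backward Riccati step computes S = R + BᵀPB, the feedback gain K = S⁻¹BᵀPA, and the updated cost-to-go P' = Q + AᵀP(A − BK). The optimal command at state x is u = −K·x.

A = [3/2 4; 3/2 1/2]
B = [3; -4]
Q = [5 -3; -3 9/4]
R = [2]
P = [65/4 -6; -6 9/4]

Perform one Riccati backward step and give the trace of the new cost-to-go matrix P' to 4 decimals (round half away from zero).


BᵀP = [72.7500 -27.0000]
S = R + BᵀPB = [2] + [326.2500] = [328.2500]
BᵀPA = [68.6250 277.5000]
K = S⁻¹·BᵀPA = [0.2091 0.8454]
A−BK = [0.8728 1.4638; 2.3363 3.8816]
AᵀP(A−BK) = [0.2780 0.6725; 0.6725 1.9662]
P' = Q + AᵀP(A−BK) = [5.2780 -2.3275; -2.3275 4.2162]
tr(P') = 9.4942

9.4942


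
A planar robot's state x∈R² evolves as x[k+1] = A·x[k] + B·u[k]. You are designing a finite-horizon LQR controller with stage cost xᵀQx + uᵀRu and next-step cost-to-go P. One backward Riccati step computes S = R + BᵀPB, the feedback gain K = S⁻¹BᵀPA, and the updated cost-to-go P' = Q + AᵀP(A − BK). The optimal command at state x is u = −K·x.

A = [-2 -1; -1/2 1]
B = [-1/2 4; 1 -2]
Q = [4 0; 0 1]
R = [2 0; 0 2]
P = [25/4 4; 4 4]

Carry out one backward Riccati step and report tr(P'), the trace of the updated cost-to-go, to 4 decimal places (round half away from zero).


BᵀP = [0.8750 2.0000; 17.0000 8.0000]
S = R + BᵀPB = [2 0; 0 2] + [1.5625 -0.5000; -0.5000 52.0000] = [3.5625 -0.5000; -0.5000 54.0000]
BᵀPA = [-2.7500 1.1250; -38.0000 -9.0000]
K = S⁻¹·BᵀPA = [-0.8718 0.2928; -0.7118 -0.1640]
A−BK = [0.4112 -0.1978; -1.0517 0.3793]
AᵀP(A−BK) = [4.5550 -0.9252; -0.9252 0.4450]
P' = Q + AᵀP(A−BK) = [8.5550 -0.9252; -0.9252 1.4450]
tr(P') = 10.0000

10.0000


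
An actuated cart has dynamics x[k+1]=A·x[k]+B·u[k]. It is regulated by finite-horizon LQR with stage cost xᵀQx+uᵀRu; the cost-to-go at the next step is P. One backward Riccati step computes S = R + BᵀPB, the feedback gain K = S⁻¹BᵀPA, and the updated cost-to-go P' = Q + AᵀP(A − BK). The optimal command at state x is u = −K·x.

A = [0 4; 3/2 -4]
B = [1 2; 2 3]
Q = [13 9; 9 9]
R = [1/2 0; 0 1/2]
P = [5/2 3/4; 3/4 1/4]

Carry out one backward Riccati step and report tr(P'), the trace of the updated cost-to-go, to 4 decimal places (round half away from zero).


BᵀP = [4.0000 1.2500; 7.2500 2.2500]
S = R + BᵀPB = [1/2 0; 0 1/2] + [6.5000 11.7500; 11.7500 21.2500] = [7.0000 11.7500; 11.7500 21.7500]
BᵀPA = [1.8750 11.0000; 3.3750 20.0000]
K = S⁻¹·BᵀPA = [0.0793 0.2996; 0.1123 0.7577]
A−BK = [-0.3040 2.1850; 1.0044 -6.8722]
AᵀP(A−BK) = [0.0347 -0.1189; -0.1189 1.5507]
P' = Q + AᵀP(A−BK) = [13.0347 8.8811; 8.8811 10.5507]
tr(P') = 23.5854

23.5854


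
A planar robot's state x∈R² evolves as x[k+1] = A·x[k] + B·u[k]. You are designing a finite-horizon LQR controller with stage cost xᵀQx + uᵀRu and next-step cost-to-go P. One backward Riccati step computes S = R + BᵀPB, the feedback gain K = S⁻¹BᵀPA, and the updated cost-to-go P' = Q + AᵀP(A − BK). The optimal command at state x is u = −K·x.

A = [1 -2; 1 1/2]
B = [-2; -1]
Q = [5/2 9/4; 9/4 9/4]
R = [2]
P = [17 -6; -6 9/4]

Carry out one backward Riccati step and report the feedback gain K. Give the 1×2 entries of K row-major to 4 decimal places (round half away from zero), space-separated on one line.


BᵀP = [-28.0000 9.7500]
S = R + BᵀPB = [2] + [46.2500] = [48.2500]
BᵀPA = [-18.2500 60.8750]
K = S⁻¹·BᵀPA = [-0.3782 1.2617]
A−BK = [0.2435 0.5233; 0.6218 1.7617]
AᵀP(A−BK) = [0.3472 -0.8497; -0.8497 3.7591]
P' = Q + AᵀP(A−BK) = [2.8472 1.4003; 1.4003 6.0091]
tr(P') = 8.8562

-0.3782 1.2617


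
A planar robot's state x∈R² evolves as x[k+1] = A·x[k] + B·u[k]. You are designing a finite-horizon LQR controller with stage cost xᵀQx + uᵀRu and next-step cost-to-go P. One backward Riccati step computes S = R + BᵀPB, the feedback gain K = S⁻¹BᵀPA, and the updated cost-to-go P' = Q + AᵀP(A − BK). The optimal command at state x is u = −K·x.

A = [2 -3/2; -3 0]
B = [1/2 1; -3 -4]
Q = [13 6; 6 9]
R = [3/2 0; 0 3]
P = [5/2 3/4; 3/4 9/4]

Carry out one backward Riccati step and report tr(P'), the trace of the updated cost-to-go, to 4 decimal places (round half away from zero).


32.5025

BᵀP = [-1.0000 -6.3750; -0.5000 -8.2500]
S = R + BᵀPB = [3/2 0; 0 3] + [18.6250 24.5000; 24.5000 32.5000] = [20.1250 24.5000; 24.5000 35.5000]
BᵀPA = [17.1250 1.5000; 23.7500 0.7500]
K = S⁻¹·BᵀPA = [0.2282 0.3054; 0.5115 -0.1897]
A−BK = [1.3744 -1.4631; -0.2693 0.1576]
AᵀP(A−BK) = [5.1933 -4.8510; -4.8510 5.3091]
P' = Q + AᵀP(A−BK) = [18.1933 1.1490; 1.1490 14.3091]
tr(P') = 32.5025


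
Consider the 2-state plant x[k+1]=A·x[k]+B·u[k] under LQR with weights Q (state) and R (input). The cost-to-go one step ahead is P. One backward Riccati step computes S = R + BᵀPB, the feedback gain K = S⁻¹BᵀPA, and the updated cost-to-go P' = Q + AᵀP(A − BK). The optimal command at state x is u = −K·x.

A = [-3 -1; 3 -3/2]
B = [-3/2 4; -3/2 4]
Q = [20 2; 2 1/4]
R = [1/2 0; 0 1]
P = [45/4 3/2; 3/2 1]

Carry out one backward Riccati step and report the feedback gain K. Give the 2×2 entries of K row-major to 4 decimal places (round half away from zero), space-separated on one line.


BᵀP = [-19.1250 -3.7500; 51.0000 10.0000]
S = R + BᵀPB = [1/2 0; 0 1] + [34.3125 -91.5000; -91.5000 244.0000] = [34.8125 -91.5000; -91.5000 245.0000]
BᵀPA = [46.1250 24.7500; -123.0000 -66.0000]
K = S⁻¹·BᵀPA = [0.2941 0.1578; -0.3922 -0.2104]
A−BK = [-0.9900 0.0785; 5.0100 -0.4215]
AᵀP(A−BK) = [21.4436 -1.6644; -1.6644 0.2045]
P' = Q + AᵀP(A−BK) = [41.4436 0.3356; 0.3356 0.4545]
tr(P') = 41.8981

0.2941 0.1578 -0.3922 -0.2104


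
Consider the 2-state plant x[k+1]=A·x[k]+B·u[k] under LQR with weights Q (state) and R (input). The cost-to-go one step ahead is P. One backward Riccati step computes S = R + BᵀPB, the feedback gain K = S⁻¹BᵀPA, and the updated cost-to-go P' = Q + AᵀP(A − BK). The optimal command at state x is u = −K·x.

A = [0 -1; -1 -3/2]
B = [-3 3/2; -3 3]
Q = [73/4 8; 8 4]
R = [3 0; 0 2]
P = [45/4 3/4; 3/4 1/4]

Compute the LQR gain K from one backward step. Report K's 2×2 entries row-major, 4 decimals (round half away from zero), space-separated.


-0.0236 0.2280 -0.0927 -0.2085

BᵀP = [-36.0000 -3.0000; 19.1250 1.8750]
S = R + BᵀPB = [3 0; 0 2] + [117.0000 -63.0000; -63.0000 34.3125] = [120.0000 -63.0000; -63.0000 36.3125]
BᵀPA = [3.0000 40.5000; -1.8750 -21.9375]
K = S⁻¹·BᵀPA = [-0.0236 0.2280; -0.0927 -0.2085]
A−BK = [0.0681 -0.0031; -0.7930 -0.1904]
AᵀP(A−BK) = [0.1472 0.0500; 0.0500 0.2530]
P' = Q + AᵀP(A−BK) = [18.3972 8.0500; 8.0500 4.2530]
tr(P') = 22.6502


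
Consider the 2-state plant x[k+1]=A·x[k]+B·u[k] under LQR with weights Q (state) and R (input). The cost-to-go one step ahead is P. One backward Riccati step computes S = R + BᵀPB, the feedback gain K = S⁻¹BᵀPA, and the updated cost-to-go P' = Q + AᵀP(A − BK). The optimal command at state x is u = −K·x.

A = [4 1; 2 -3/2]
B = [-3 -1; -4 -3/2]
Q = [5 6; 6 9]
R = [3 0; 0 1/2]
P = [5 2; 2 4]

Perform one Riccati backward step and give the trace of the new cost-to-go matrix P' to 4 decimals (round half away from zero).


BᵀP = [-23.0000 -22.0000; -8.0000 -8.0000]
S = R + BᵀPB = [3 0; 0 1/2] + [157.0000 56.0000; 56.0000 20.0000] = [160.0000 56.0000; 56.0000 20.5000]
BᵀPA = [-136.0000 10.0000; -48.0000 4.0000]
K = S⁻¹·BᵀPA = [-0.6944 -0.1319; -0.4444 0.5556]
A−BK = [1.4722 1.1597; -1.4444 -1.1944]
AᵀP(A−BK) = [12.2222 8.7222; 8.7222 7.0972]
P' = Q + AᵀP(A−BK) = [17.2222 14.7222; 14.7222 16.0972]
tr(P') = 33.3194

33.3194


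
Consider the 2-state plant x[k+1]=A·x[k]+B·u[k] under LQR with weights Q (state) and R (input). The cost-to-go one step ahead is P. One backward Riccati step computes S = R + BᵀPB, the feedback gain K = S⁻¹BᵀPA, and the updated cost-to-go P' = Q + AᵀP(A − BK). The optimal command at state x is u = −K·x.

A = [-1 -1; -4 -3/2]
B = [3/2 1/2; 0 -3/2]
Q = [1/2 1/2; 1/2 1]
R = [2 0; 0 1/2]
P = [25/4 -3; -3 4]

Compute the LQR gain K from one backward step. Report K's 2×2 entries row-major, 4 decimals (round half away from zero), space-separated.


BᵀP = [9.3750 -4.5000; 7.6250 -7.5000]
S = R + BᵀPB = [2 0; 0 1/2] + [14.0625 11.4375; 11.4375 15.0625] = [16.0625 11.4375; 11.4375 15.5625]
BᵀPA = [8.6250 -2.6250; 22.3750 3.6250]
K = S⁻¹·BᵀPA = [-1.0212 -0.6908; 2.1883 0.7406]
A−BK = [-0.5623 -0.3341; -0.7175 -0.3891]
AᵀP(A−BK) = [6.0949 3.1366; 3.1366 1.7519]
P' = Q + AᵀP(A−BK) = [6.5949 3.6366; 3.6366 2.7519]
tr(P') = 9.3468

-1.0212 -0.6908 2.1883 0.7406
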